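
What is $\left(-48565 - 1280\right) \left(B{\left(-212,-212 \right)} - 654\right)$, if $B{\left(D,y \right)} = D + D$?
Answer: $53732910$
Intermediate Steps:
$B{\left(D,y \right)} = 2 D$
$\left(-48565 - 1280\right) \left(B{\left(-212,-212 \right)} - 654\right) = \left(-48565 - 1280\right) \left(2 \left(-212\right) - 654\right) = - 49845 \left(-424 - 654\right) = \left(-49845\right) \left(-1078\right) = 53732910$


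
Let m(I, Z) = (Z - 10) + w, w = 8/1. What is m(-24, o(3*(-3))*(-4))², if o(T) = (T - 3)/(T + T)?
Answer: 196/9 ≈ 21.778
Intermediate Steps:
o(T) = (-3 + T)/(2*T) (o(T) = (-3 + T)/((2*T)) = (-3 + T)*(1/(2*T)) = (-3 + T)/(2*T))
w = 8 (w = 8*1 = 8)
m(I, Z) = -2 + Z (m(I, Z) = (Z - 10) + 8 = (-10 + Z) + 8 = -2 + Z)
m(-24, o(3*(-3))*(-4))² = (-2 + ((-3 + 3*(-3))/(2*((3*(-3)))))*(-4))² = (-2 + ((½)*(-3 - 9)/(-9))*(-4))² = (-2 + ((½)*(-⅑)*(-12))*(-4))² = (-2 + (⅔)*(-4))² = (-2 - 8/3)² = (-14/3)² = 196/9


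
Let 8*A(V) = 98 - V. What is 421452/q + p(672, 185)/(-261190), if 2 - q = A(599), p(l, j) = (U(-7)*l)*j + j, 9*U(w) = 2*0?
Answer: 176126457479/27007046 ≈ 6521.5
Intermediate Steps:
U(w) = 0 (U(w) = (2*0)/9 = (1/9)*0 = 0)
A(V) = 49/4 - V/8 (A(V) = (98 - V)/8 = 49/4 - V/8)
p(l, j) = j (p(l, j) = (0*l)*j + j = 0*j + j = 0 + j = j)
q = 517/8 (q = 2 - (49/4 - 1/8*599) = 2 - (49/4 - 599/8) = 2 - 1*(-501/8) = 2 + 501/8 = 517/8 ≈ 64.625)
421452/q + p(672, 185)/(-261190) = 421452/(517/8) + 185/(-261190) = 421452*(8/517) + 185*(-1/261190) = 3371616/517 - 37/52238 = 176126457479/27007046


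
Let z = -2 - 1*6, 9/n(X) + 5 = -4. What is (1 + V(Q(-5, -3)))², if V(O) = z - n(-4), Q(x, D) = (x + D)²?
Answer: 36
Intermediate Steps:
n(X) = -1 (n(X) = 9/(-5 - 4) = 9/(-9) = 9*(-⅑) = -1)
z = -8 (z = -2 - 6 = -8)
Q(x, D) = (D + x)²
V(O) = -7 (V(O) = -8 - 1*(-1) = -8 + 1 = -7)
(1 + V(Q(-5, -3)))² = (1 - 7)² = (-6)² = 36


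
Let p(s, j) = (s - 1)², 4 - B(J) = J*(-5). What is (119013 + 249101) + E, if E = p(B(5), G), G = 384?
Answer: 368898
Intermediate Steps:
B(J) = 4 + 5*J (B(J) = 4 - J*(-5) = 4 - (-5)*J = 4 + 5*J)
p(s, j) = (-1 + s)²
E = 784 (E = (-1 + (4 + 5*5))² = (-1 + (4 + 25))² = (-1 + 29)² = 28² = 784)
(119013 + 249101) + E = (119013 + 249101) + 784 = 368114 + 784 = 368898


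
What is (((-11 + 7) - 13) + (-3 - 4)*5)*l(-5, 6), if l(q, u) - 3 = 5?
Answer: -416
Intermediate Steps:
l(q, u) = 8 (l(q, u) = 3 + 5 = 8)
(((-11 + 7) - 13) + (-3 - 4)*5)*l(-5, 6) = (((-11 + 7) - 13) + (-3 - 4)*5)*8 = ((-4 - 13) - 7*5)*8 = (-17 - 35)*8 = -52*8 = -416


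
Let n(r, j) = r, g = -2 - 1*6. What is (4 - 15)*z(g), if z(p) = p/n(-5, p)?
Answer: -88/5 ≈ -17.600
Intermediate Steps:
g = -8 (g = -2 - 6 = -8)
z(p) = -p/5 (z(p) = p/(-5) = p*(-⅕) = -p/5)
(4 - 15)*z(g) = (4 - 15)*(-⅕*(-8)) = -11*8/5 = -88/5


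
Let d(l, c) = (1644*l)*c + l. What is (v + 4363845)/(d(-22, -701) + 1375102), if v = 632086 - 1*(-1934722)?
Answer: 6930653/26728848 ≈ 0.25929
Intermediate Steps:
d(l, c) = l + 1644*c*l (d(l, c) = 1644*c*l + l = l + 1644*c*l)
v = 2566808 (v = 632086 + 1934722 = 2566808)
(v + 4363845)/(d(-22, -701) + 1375102) = (2566808 + 4363845)/(-22*(1 + 1644*(-701)) + 1375102) = 6930653/(-22*(1 - 1152444) + 1375102) = 6930653/(-22*(-1152443) + 1375102) = 6930653/(25353746 + 1375102) = 6930653/26728848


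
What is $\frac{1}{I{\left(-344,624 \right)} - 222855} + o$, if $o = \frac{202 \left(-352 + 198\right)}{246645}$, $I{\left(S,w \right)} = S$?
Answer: $- \frac{991931591}{7864416765} \approx -0.12613$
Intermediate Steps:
$o = - \frac{4444}{35235}$ ($o = 202 \left(-154\right) \frac{1}{246645} = \left(-31108\right) \frac{1}{246645} = - \frac{4444}{35235} \approx -0.12612$)
$\frac{1}{I{\left(-344,624 \right)} - 222855} + o = \frac{1}{-344 - 222855} - \frac{4444}{35235} = \frac{1}{-223199} - \frac{4444}{35235} = - \frac{1}{223199} - \frac{4444}{35235} = - \frac{991931591}{7864416765}$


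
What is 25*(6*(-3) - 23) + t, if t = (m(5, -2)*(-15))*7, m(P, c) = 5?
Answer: -1550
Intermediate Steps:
t = -525 (t = (5*(-15))*7 = -75*7 = -525)
25*(6*(-3) - 23) + t = 25*(6*(-3) - 23) - 525 = 25*(-18 - 23) - 525 = 25*(-41) - 525 = -1025 - 525 = -1550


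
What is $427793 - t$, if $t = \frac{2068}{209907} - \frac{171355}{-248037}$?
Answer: $\frac{7424292940089262}{17354900853} \approx 4.2779 \cdot 10^{5}$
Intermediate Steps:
$t = \frac{12160518167}{17354900853}$ ($t = 2068 \cdot \frac{1}{209907} - - \frac{171355}{248037} = \frac{2068}{209907} + \frac{171355}{248037} = \frac{12160518167}{17354900853} \approx 0.7007$)
$427793 - t = 427793 - \frac{12160518167}{17354900853} = \frac{7424292940089262}{17354900853}$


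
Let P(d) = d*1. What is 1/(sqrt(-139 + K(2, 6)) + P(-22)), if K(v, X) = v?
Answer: -22/621 - I*sqrt(137)/621 ≈ -0.035427 - 0.018848*I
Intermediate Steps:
P(d) = d
1/(sqrt(-139 + K(2, 6)) + P(-22)) = 1/(sqrt(-139 + 2) - 22) = 1/(sqrt(-137) - 22) = 1/(I*sqrt(137) - 22) = 1/(-22 + I*sqrt(137))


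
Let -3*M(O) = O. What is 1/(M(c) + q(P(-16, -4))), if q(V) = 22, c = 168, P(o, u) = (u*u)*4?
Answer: -1/34 ≈ -0.029412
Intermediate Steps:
P(o, u) = 4*u**2 (P(o, u) = u**2*4 = 4*u**2)
M(O) = -O/3
1/(M(c) + q(P(-16, -4))) = 1/(-1/3*168 + 22) = 1/(-56 + 22) = 1/(-34) = -1/34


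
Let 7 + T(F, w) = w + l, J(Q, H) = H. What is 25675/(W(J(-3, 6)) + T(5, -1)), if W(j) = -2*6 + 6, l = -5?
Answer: -25675/19 ≈ -1351.3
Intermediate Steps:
W(j) = -6 (W(j) = -12 + 6 = -6)
T(F, w) = -12 + w (T(F, w) = -7 + (w - 5) = -7 + (-5 + w) = -12 + w)
25675/(W(J(-3, 6)) + T(5, -1)) = 25675/(-6 + (-12 - 1)) = 25675/(-6 - 13) = 25675/(-19) = 25675*(-1/19) = -25675/19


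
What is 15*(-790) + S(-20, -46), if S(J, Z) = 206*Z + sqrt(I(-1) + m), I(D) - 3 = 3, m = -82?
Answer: -21326 + 2*I*sqrt(19) ≈ -21326.0 + 8.7178*I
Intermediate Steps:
I(D) = 6 (I(D) = 3 + 3 = 6)
S(J, Z) = 206*Z + 2*I*sqrt(19) (S(J, Z) = 206*Z + sqrt(6 - 82) = 206*Z + sqrt(-76) = 206*Z + 2*I*sqrt(19))
15*(-790) + S(-20, -46) = 15*(-790) + (206*(-46) + 2*I*sqrt(19)) = -11850 + (-9476 + 2*I*sqrt(19)) = -21326 + 2*I*sqrt(19)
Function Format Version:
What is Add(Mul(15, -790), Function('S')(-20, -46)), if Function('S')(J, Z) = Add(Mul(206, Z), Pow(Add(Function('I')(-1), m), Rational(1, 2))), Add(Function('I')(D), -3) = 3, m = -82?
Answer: Add(-21326, Mul(2, I, Pow(19, Rational(1, 2)))) ≈ Add(-21326., Mul(8.7178, I))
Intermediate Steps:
Function('I')(D) = 6 (Function('I')(D) = Add(3, 3) = 6)
Function('S')(J, Z) = Add(Mul(206, Z), Mul(2, I, Pow(19, Rational(1, 2)))) (Function('S')(J, Z) = Add(Mul(206, Z), Pow(Add(6, -82), Rational(1, 2))) = Add(Mul(206, Z), Pow(-76, Rational(1, 2))) = Add(Mul(206, Z), Mul(2, I, Pow(19, Rational(1, 2)))))
Add(Mul(15, -790), Function('S')(-20, -46)) = Add(Mul(15, -790), Add(Mul(206, -46), Mul(2, I, Pow(19, Rational(1, 2))))) = Add(-11850, Add(-9476, Mul(2, I, Pow(19, Rational(1, 2))))) = Add(-21326, Mul(2, I, Pow(19, Rational(1, 2))))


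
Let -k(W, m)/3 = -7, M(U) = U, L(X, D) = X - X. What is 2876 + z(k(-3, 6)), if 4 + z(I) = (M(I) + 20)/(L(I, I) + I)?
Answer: 60353/21 ≈ 2874.0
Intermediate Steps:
L(X, D) = 0
k(W, m) = 21 (k(W, m) = -3*(-7) = 21)
z(I) = -4 + (20 + I)/I (z(I) = -4 + (I + 20)/(0 + I) = -4 + (20 + I)/I)
2876 + z(k(-3, 6)) = 2876 + (-3 + 20/21) = 2876 - 43/21 = 60353/21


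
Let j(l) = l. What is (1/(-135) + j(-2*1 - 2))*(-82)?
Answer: 44362/135 ≈ 328.61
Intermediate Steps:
(1/(-135) + j(-2*1 - 2))*(-82) = (1/(-135) + (-2*1 - 2))*(-82) = (-1/135 + (-2 - 2))*(-82) = (-1/135 - 4)*(-82) = -541/135*(-82) = 44362/135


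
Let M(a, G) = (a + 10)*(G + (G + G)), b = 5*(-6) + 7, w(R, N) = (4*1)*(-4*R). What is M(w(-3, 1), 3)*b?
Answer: -12006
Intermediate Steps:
w(R, N) = -16*R (w(R, N) = 4*(-4*R) = -16*R)
b = -23 (b = -30 + 7 = -23)
M(a, G) = 3*G*(10 + a) (M(a, G) = (10 + a)*(G + 2*G) = (10 + a)*(3*G) = 3*G*(10 + a))
M(w(-3, 1), 3)*b = (3*3*(10 - 16*(-3)))*(-23) = (3*3*(10 + 48))*(-23) = (3*3*58)*(-23) = 522*(-23) = -12006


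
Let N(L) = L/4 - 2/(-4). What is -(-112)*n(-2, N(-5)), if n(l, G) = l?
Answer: -224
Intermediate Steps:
N(L) = 1/2 + L/4 (N(L) = L*(1/4) - 2*(-1/4) = L/4 + 1/2 = 1/2 + L/4)
-(-112)*n(-2, N(-5)) = -(-112)*(-2) = -28*8 = -224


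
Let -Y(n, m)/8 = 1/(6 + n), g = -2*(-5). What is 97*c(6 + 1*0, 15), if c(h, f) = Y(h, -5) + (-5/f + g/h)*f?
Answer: 5626/3 ≈ 1875.3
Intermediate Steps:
g = 10
Y(n, m) = -8/(6 + n)
c(h, f) = -8/(6 + h) + f*(-5/f + 10/h) (c(h, f) = -8/(6 + h) + (-5/f + 10/h)*f = -8/(6 + h) + f*(-5/f + 10/h))
97*c(6 + 1*0, 15) = 97*(-5 - 8/(6 + (6 + 1*0)) + 10*15/(6 + 1*0)) = 97*(-5 - 8/(6 + (6 + 0)) + 10*15/(6 + 0)) = 97*(-5 - 8/(6 + 6) + 10*15/6) = 97*(-5 - 8/12 + 10*15*(⅙)) = 97*(-5 - 8*1/12 + 25) = 97*(-5 - ⅔ + 25) = 97*(58/3) = 5626/3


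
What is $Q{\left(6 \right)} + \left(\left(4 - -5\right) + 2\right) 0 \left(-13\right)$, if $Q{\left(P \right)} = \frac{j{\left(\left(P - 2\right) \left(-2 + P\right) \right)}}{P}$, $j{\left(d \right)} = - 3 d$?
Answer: $-8$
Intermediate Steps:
$Q{\left(P \right)} = - \frac{3 \left(-2 + P\right)^{2}}{P}$ ($Q{\left(P \right)} = \frac{\left(-3\right) \left(P - 2\right) \left(-2 + P\right)}{P} = \frac{\left(-3\right) \left(-2 + P\right) \left(-2 + P\right)}{P} = \frac{\left(-3\right) \left(-2 + P\right)^{2}}{P} = - \frac{3 \left(-2 + P\right)^{2}}{P}$)
$Q{\left(6 \right)} + \left(\left(4 - -5\right) + 2\right) 0 \left(-13\right) = \left(12 - \frac{12}{6} - 18\right) + \left(\left(4 - -5\right) + 2\right) 0 \left(-13\right) = \left(12 - 2 - 18\right) + \left(\left(4 + 5\right) + 2\right) 0 \left(-13\right) = \left(12 - 2 - 18\right) + \left(9 + 2\right) 0 \left(-13\right) = -8 + 11 \cdot 0 \left(-13\right) = -8 + 0 \left(-13\right) = -8 + 0 = -8$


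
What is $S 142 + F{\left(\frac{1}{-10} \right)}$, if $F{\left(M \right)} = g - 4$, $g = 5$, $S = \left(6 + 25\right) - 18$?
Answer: $1847$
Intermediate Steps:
$S = 13$ ($S = 31 - 18 = 13$)
$F{\left(M \right)} = 1$ ($F{\left(M \right)} = 5 - 4 = 1$)
$S 142 + F{\left(\frac{1}{-10} \right)} = 13 \cdot 142 + 1 = 1846 + 1 = 1847$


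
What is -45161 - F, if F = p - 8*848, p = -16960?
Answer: -21417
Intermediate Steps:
F = -23744 (F = -16960 - 8*848 = -16960 - 6784 = -23744)
-45161 - F = -45161 - 1*(-23744) = -45161 + 23744 = -21417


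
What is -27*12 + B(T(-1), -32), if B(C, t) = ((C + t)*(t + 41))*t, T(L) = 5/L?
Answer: 10332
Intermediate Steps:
B(C, t) = t*(41 + t)*(C + t) (B(C, t) = ((C + t)*(41 + t))*t = ((41 + t)*(C + t))*t = t*(41 + t)*(C + t))
-27*12 + B(T(-1), -32) = -27*12 - 32*((-32)**2 + 41*(5/(-1)) + 41*(-32) + (5/(-1))*(-32)) = -324 - 32*(1024 + 41*(5*(-1)) - 1312 + (5*(-1))*(-32)) = -324 - 32*(1024 + 41*(-5) - 1312 - 5*(-32)) = -324 - 32*(1024 - 205 - 1312 + 160) = -324 - 32*(-333) = -324 + 10656 = 10332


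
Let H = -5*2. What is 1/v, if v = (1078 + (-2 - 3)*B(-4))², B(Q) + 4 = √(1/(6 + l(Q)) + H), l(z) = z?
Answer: 4/(2196 - 5*I*√38)² ≈ 8.2897e-7 + 2.3275e-8*I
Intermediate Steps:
H = -10
B(Q) = -4 + √(-10 + 1/(6 + Q)) (B(Q) = -4 + √(1/(6 + Q) - 10) = -4 + √(-10 + 1/(6 + Q)))
v = (1098 - 5*I*√38/2)² (v = (1078 + (-2 - 3)*(-4 + √((-59 - 10*(-4))/(6 - 4))))² = (1078 - 5*(-4 + √((-59 + 40)/2)))² = (1078 - 5*(-4 + √((½)*(-19))))² = (1078 - 5*(-4 + √(-19/2)))² = (1078 - 5*(-4 + I*√38/2))² = (1078 + (20 - 5*I*√38/2))² = (1098 - 5*I*√38/2)² ≈ 1.2054e+6 - 33843.0*I)
1/v = 1/(2410733/2 - 5490*I*√38)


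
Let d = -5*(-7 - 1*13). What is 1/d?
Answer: 1/100 ≈ 0.010000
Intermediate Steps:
d = 100 (d = -5*(-7 - 13) = -5*(-20) = 100)
1/d = 1/100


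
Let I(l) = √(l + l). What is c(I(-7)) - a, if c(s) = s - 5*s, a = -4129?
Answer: 4129 - 4*I*√14 ≈ 4129.0 - 14.967*I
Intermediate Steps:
I(l) = √2*√l (I(l) = √(2*l) = √2*√l)
c(s) = -4*s
c(I(-7)) - a = -4*√2*√(-7) - 1*(-4129) = -4*√2*I*√7 + 4129 = -4*I*√14 + 4129 = 4129 - 4*I*√14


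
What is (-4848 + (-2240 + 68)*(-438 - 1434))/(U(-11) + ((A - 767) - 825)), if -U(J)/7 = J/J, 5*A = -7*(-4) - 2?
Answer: -20305680/7969 ≈ -2548.1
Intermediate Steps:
A = 26/5 (A = (-7*(-4) - 2)/5 = (28 - 2)/5 = (⅕)*26 = 26/5 ≈ 5.2000)
U(J) = -7 (U(J) = -7*J/J = -7*1 = -7)
(-4848 + (-2240 + 68)*(-438 - 1434))/(U(-11) + ((A - 767) - 825)) = (-4848 + (-2240 + 68)*(-438 - 1434))/(-7 + ((26/5 - 767) - 825)) = (-4848 - 2172*(-1872))/(-7 + (-3809/5 - 825)) = (-4848 + 4065984)/(-7 - 7934/5) = 4061136/(-7969/5) = 4061136*(-5/7969) = -20305680/7969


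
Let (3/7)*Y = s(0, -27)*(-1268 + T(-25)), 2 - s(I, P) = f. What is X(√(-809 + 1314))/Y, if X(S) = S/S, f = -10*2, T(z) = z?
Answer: -1/66374 ≈ -1.5066e-5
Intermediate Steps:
f = -20
s(I, P) = 22 (s(I, P) = 2 - 1*(-20) = 2 + 20 = 22)
Y = -66374 (Y = 7*(22*(-1268 - 25))/3 = 7*(22*(-1293))/3 = (7/3)*(-28446) = -66374)
X(S) = 1
X(√(-809 + 1314))/Y = 1/(-66374) = 1*(-1/66374) = -1/66374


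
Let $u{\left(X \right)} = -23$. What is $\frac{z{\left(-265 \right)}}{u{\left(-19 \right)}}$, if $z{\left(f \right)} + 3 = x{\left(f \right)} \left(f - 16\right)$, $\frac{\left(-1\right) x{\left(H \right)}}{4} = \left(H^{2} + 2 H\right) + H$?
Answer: $- \frac{78039317}{23} \approx -3.393 \cdot 10^{6}$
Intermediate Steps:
$x{\left(H \right)} = - 12 H - 4 H^{2}$ ($x{\left(H \right)} = - 4 \left(\left(H^{2} + 2 H\right) + H\right) = - 4 \left(H^{2} + 3 H\right) = - 12 H - 4 H^{2}$)
$z{\left(f \right)} = -3 - 4 f \left(-16 + f\right) \left(3 + f\right)$ ($z{\left(f \right)} = -3 + - 4 f \left(3 + f\right) \left(f - 16\right) = -3 + - 4 f \left(3 + f\right) \left(-16 + f\right) = -3 - 4 f \left(-16 + f\right) \left(3 + f\right)$)
$\frac{z{\left(-265 \right)}}{u{\left(-19 \right)}} = \frac{-3 - 4 \left(-265\right)^{3} + 52 \left(-265\right)^{2} + 192 \left(-265\right)}{-23} = \left(-3 - -74438500 + 52 \cdot 70225 - 50880\right) \left(- \frac{1}{23}\right) = \left(-3 + 74438500 + 3651700 - 50880\right) \left(- \frac{1}{23}\right) = 78039317 \left(- \frac{1}{23}\right) = - \frac{78039317}{23}$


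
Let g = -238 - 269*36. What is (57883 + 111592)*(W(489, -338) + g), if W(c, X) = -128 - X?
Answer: -1645941200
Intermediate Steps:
g = -9922 (g = -238 - 9684 = -9922)
(57883 + 111592)*(W(489, -338) + g) = (57883 + 111592)*((-128 - 1*(-338)) - 9922) = 169475*((-128 + 338) - 9922) = 169475*(210 - 9922) = 169475*(-9712) = -1645941200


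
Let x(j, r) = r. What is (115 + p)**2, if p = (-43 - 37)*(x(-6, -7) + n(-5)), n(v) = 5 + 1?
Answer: 38025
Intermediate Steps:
n(v) = 6
p = 80 (p = (-43 - 37)*(-7 + 6) = -80*(-1) = 80)
(115 + p)**2 = (115 + 80)**2 = 195**2 = 38025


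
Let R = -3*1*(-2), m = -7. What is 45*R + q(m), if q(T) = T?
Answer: 263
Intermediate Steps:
R = 6 (R = -3*(-2) = 6)
45*R + q(m) = 45*6 - 7 = 270 - 7 = 263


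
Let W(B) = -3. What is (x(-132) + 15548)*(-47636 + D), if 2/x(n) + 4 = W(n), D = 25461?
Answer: -2413393950/7 ≈ -3.4477e+8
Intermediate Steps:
x(n) = -2/7 (x(n) = 2/(-4 - 3) = 2/(-7) = 2*(-⅐) = -2/7)
(x(-132) + 15548)*(-47636 + D) = (-2/7 + 15548)*(-47636 + 25461) = (108834/7)*(-22175) = -2413393950/7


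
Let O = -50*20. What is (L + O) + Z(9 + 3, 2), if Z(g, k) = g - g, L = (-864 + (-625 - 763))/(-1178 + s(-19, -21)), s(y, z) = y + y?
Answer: -303437/304 ≈ -998.15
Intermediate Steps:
O = -1000
s(y, z) = 2*y
L = 563/304 (L = (-864 + (-625 - 763))/(-1178 + 2*(-19)) = (-864 - 1388)/(-1178 - 38) = -2252/(-1216) = -2252*(-1/1216) = 563/304 ≈ 1.8520)
Z(g, k) = 0
(L + O) + Z(9 + 3, 2) = (563/304 - 1000) + 0 = -303437/304 + 0 = -303437/304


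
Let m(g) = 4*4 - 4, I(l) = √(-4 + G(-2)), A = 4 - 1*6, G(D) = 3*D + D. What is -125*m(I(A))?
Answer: -1500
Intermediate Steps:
G(D) = 4*D
A = -2 (A = 4 - 6 = -2)
I(l) = 2*I*√3 (I(l) = √(-4 + 4*(-2)) = √(-4 - 8) = √(-12) = 2*I*√3)
m(g) = 12 (m(g) = 16 - 4 = 12)
-125*m(I(A)) = -125*12 = -1500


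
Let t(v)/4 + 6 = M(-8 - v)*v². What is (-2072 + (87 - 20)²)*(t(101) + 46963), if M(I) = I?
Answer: -10636484649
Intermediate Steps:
t(v) = -24 + 4*v²*(-8 - v) (t(v) = -24 + 4*((-8 - v)*v²) = -24 + 4*(v²*(-8 - v)) = -24 + 4*v²*(-8 - v))
(-2072 + (87 - 20)²)*(t(101) + 46963) = (-2072 + (87 - 20)²)*((-24 + 4*101²*(-8 - 1*101)) + 46963) = (-2072 + 67²)*((-24 + 4*10201*(-8 - 101)) + 46963) = (-2072 + 4489)*((-24 + 4*10201*(-109)) + 46963) = 2417*((-24 - 4447636) + 46963) = 2417*(-4447660 + 46963) = 2417*(-4400697) = -10636484649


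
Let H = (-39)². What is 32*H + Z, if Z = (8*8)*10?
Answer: 49312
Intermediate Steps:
Z = 640 (Z = 64*10 = 640)
H = 1521
32*H + Z = 32*1521 + 640 = 48672 + 640 = 49312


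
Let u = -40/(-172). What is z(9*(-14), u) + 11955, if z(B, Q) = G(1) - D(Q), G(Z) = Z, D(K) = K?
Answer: 514098/43 ≈ 11956.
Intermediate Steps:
u = 10/43 (u = -40*(-1/172) = 10/43 ≈ 0.23256)
z(B, Q) = 1 - Q
z(9*(-14), u) + 11955 = (1 - 1*10/43) + 11955 = (1 - 10/43) + 11955 = 33/43 + 11955 = 514098/43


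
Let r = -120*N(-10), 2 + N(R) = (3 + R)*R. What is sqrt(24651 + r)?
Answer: sqrt(16491) ≈ 128.42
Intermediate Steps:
N(R) = -2 + R*(3 + R) (N(R) = -2 + (3 + R)*R = -2 + R*(3 + R))
r = -8160 (r = -120*(-2 + (-10)**2 + 3*(-10)) = -120*(-2 + 100 - 30) = -120*68 = -8160)
sqrt(24651 + r) = sqrt(24651 - 8160) = sqrt(16491)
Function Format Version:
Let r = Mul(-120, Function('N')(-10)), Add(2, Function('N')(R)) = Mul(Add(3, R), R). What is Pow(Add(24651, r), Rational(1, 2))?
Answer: Pow(16491, Rational(1, 2)) ≈ 128.42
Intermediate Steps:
Function('N')(R) = Add(-2, Mul(R, Add(3, R))) (Function('N')(R) = Add(-2, Mul(Add(3, R), R)) = Add(-2, Mul(R, Add(3, R))))
r = -8160 (r = Mul(-120, Add(-2, Pow(-10, 2), Mul(3, -10))) = Mul(-120, Add(-2, 100, -30)) = Mul(-120, 68) = -8160)
Pow(Add(24651, r), Rational(1, 2)) = Pow(Add(24651, -8160), Rational(1, 2)) = Pow(16491, Rational(1, 2))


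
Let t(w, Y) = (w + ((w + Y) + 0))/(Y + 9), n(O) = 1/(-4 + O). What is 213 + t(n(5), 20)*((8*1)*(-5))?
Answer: 5297/29 ≈ 182.66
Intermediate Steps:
t(w, Y) = (Y + 2*w)/(9 + Y) (t(w, Y) = (w + ((Y + w) + 0))/(9 + Y) = (w + (Y + w))/(9 + Y) = (Y + 2*w)/(9 + Y))
213 + t(n(5), 20)*((8*1)*(-5)) = 213 + ((20 + 2/(-4 + 5))/(9 + 20))*((8*1)*(-5)) = 213 + ((20 + 2/1)/29)*(8*(-5)) = 213 + ((20 + 2*1)/29)*(-40) = 213 + ((20 + 2)/29)*(-40) = 213 + ((1/29)*22)*(-40) = 213 + (22/29)*(-40) = 213 - 880/29 = 5297/29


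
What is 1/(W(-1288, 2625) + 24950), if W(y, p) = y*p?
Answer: -1/3356050 ≈ -2.9797e-7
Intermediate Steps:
W(y, p) = p*y
1/(W(-1288, 2625) + 24950) = 1/(2625*(-1288) + 24950) = 1/(-3381000 + 24950) = 1/(-3356050) = -1/3356050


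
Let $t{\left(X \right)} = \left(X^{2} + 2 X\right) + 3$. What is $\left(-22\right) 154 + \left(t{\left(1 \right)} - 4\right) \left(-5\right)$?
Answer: $-3398$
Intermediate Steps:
$t{\left(X \right)} = 3 + X^{2} + 2 X$
$\left(-22\right) 154 + \left(t{\left(1 \right)} - 4\right) \left(-5\right) = \left(-22\right) 154 + \left(\left(3 + 1^{2} + 2 \cdot 1\right) - 4\right) \left(-5\right) = -3388 + \left(\left(3 + 1 + 2\right) - 4\right) \left(-5\right) = -3388 + \left(6 - 4\right) \left(-5\right) = -3388 + 2 \left(-5\right) = -3388 - 10 = -3398$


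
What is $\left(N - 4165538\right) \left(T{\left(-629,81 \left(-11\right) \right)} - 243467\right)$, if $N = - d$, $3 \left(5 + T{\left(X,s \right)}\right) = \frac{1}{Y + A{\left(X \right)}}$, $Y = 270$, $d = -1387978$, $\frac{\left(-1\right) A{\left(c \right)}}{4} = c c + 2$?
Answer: $\frac{1605066788498757740}{2373453} \approx 6.7626 \cdot 10^{11}$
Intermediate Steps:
$A{\left(c \right)} = -8 - 4 c^{2}$ ($A{\left(c \right)} = - 4 \left(c c + 2\right) = - 4 \left(c^{2} + 2\right) = - 4 \left(2 + c^{2}\right) = -8 - 4 c^{2}$)
$T{\left(X,s \right)} = -5 + \frac{1}{3 \left(262 - 4 X^{2}\right)}$ ($T{\left(X,s \right)} = -5 + \frac{1}{3 \left(270 - \left(8 + 4 X^{2}\right)\right)} = -5 + \frac{1}{3 \left(262 - 4 X^{2}\right)}$)
$N = 1387978$ ($N = \left(-1\right) \left(-1387978\right) = 1387978$)
$\left(N - 4165538\right) \left(T{\left(-629,81 \left(-11\right) \right)} - 243467\right) = \left(1387978 - 4165538\right) \left(\frac{3929 - 60 \left(-629\right)^{2}}{6 \left(-131 + 2 \left(-629\right)^{2}\right)} - 243467\right) = - 2777560 \left(\frac{3929 - 23738460}{6 \left(-131 + 2 \cdot 395641\right)} - 243467\right) = - 2777560 \left(\frac{3929 - 23738460}{6 \left(-131 + 791282\right)} - 243467\right) = - 2777560 \left(\frac{1}{6} \cdot \frac{1}{791151} \left(-23734531\right) - 243467\right) = - 2777560 \left(- \frac{23734531}{4746906} - 243467\right) = \left(-2777560\right) \left(- \frac{1155738697633}{4746906}\right) = \frac{1605066788498757740}{2373453}$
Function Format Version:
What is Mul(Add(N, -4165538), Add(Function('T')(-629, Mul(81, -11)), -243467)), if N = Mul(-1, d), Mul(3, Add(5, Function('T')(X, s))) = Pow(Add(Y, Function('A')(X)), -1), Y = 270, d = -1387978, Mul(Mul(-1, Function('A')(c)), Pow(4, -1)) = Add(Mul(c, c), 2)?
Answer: Rational(1605066788498757740, 2373453) ≈ 6.7626e+11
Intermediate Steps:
Function('A')(c) = Add(-8, Mul(-4, Pow(c, 2))) (Function('A')(c) = Mul(-4, Add(Mul(c, c), 2)) = Mul(-4, Add(Pow(c, 2), 2)) = Mul(-4, Add(2, Pow(c, 2))) = Add(-8, Mul(-4, Pow(c, 2))))
Function('T')(X, s) = Add(-5, Mul(Rational(1, 3), Pow(Add(262, Mul(-4, Pow(X, 2))), -1))) (Function('T')(X, s) = Add(-5, Mul(Rational(1, 3), Pow(Add(270, Add(-8, Mul(-4, Pow(X, 2)))), -1))) = Add(-5, Mul(Rational(1, 3), Pow(Add(262, Mul(-4, Pow(X, 2))), -1))))
N = 1387978 (N = Mul(-1, -1387978) = 1387978)
Mul(Add(N, -4165538), Add(Function('T')(-629, Mul(81, -11)), -243467)) = Mul(Add(1387978, -4165538), Add(Mul(Rational(1, 6), Pow(Add(-131, Mul(2, Pow(-629, 2))), -1), Add(3929, Mul(-60, Pow(-629, 2)))), -243467)) = Mul(-2777560, Add(Mul(Rational(1, 6), Pow(Add(-131, Mul(2, 395641)), -1), Add(3929, Mul(-60, 395641))), -243467)) = Mul(-2777560, Add(Mul(Rational(1, 6), Pow(Add(-131, 791282), -1), Add(3929, -23738460)), -243467)) = Mul(-2777560, Add(Mul(Rational(1, 6), Pow(791151, -1), -23734531), -243467)) = Mul(-2777560, Add(Mul(Rational(1, 6), Rational(1, 791151), -23734531), -243467)) = Mul(-2777560, Add(Rational(-23734531, 4746906), -243467)) = Mul(-2777560, Rational(-1155738697633, 4746906)) = Rational(1605066788498757740, 2373453)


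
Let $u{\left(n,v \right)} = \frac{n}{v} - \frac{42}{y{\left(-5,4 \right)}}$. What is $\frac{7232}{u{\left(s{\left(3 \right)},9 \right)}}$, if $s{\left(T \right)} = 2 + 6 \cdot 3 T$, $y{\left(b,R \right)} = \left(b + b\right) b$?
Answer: $\frac{1627200}{1211} \approx 1343.7$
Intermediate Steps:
$y{\left(b,R \right)} = 2 b^{2}$ ($y{\left(b,R \right)} = 2 b b = 2 b^{2}$)
$s{\left(T \right)} = 2 + 18 T$
$u{\left(n,v \right)} = - \frac{21}{25} + \frac{n}{v}$ ($u{\left(n,v \right)} = \frac{n}{v} - \frac{42}{2 \left(-5\right)^{2}} = \frac{n}{v} - \frac{42}{2 \cdot 25} = \frac{n}{v} - \frac{42}{50} = \frac{n}{v} - \frac{21}{25} = - \frac{21}{25} + \frac{n}{v}$)
$\frac{7232}{u{\left(s{\left(3 \right)},9 \right)}} = \frac{7232}{- \frac{21}{25} + \frac{2 + 18 \cdot 3}{9}} = \frac{7232}{- \frac{21}{25} + \left(2 + 54\right) \frac{1}{9}} = \frac{7232}{- \frac{21}{25} + 56 \cdot \frac{1}{9}} = \frac{7232}{- \frac{21}{25} + \frac{56}{9}} = \frac{7232}{\frac{1211}{225}} = 7232 \cdot \frac{225}{1211} = \frac{1627200}{1211}$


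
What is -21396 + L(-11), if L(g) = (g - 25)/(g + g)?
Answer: -235338/11 ≈ -21394.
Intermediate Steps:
L(g) = (-25 + g)/(2*g) (L(g) = (-25 + g)/((2*g)) = (-25 + g)*(1/(2*g)) = (-25 + g)/(2*g))
-21396 + L(-11) = -21396 + (½)*(-25 - 11)/(-11) = -21396 + (½)*(-1/11)*(-36) = -21396 + 18/11 = -235338/11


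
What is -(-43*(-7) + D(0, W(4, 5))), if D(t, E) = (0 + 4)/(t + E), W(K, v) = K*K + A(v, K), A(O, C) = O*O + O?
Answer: -6925/23 ≈ -301.09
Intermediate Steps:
A(O, C) = O + O² (A(O, C) = O² + O = O + O²)
W(K, v) = K² + v*(1 + v) (W(K, v) = K*K + v*(1 + v) = K² + v*(1 + v))
D(t, E) = 4/(E + t)
-(-43*(-7) + D(0, W(4, 5))) = -(-43*(-7) + 4/((4² + 5*(1 + 5)) + 0)) = -(301 + 4/((16 + 5*6) + 0)) = -(301 + 4/((16 + 30) + 0)) = -(301 + 4/(46 + 0)) = -(301 + 4/46) = -(301 + 4*(1/46)) = -(301 + 2/23) = -1*6925/23 = -6925/23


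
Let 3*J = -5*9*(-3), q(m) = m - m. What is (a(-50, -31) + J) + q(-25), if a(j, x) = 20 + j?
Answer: 15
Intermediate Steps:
q(m) = 0
J = 45 (J = (-5*9*(-3))/3 = (-45*(-3))/3 = (1/3)*135 = 45)
(a(-50, -31) + J) + q(-25) = ((20 - 50) + 45) + 0 = (-30 + 45) + 0 = 15 + 0 = 15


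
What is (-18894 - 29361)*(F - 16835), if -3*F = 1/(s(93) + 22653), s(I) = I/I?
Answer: 18403496259035/22654 ≈ 8.1237e+8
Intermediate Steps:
s(I) = 1
F = -1/67962 (F = -1/(3*(1 + 22653)) = -⅓/22654 = -⅓*1/22654 = -1/67962 ≈ -1.4714e-5)
(-18894 - 29361)*(F - 16835) = (-18894 - 29361)*(-1/67962 - 16835) = -48255*(-1144140271/67962) = 18403496259035/22654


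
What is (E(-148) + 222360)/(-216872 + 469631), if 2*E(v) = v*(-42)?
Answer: 75156/84253 ≈ 0.89203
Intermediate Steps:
E(v) = -21*v (E(v) = (v*(-42))/2 = (-42*v)/2 = -21*v)
(E(-148) + 222360)/(-216872 + 469631) = (-21*(-148) + 222360)/(-216872 + 469631) = (3108 + 222360)/252759 = 225468*(1/252759) = 75156/84253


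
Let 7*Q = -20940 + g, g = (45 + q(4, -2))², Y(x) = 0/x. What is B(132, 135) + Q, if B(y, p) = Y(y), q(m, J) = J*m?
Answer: -19571/7 ≈ -2795.9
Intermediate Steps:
Y(x) = 0
B(y, p) = 0
g = 1369 (g = (45 - 2*4)² = (45 - 8)² = 37² = 1369)
Q = -19571/7 (Q = (-20940 + 1369)/7 = (⅐)*(-19571) = -19571/7 ≈ -2795.9)
B(132, 135) + Q = 0 - 19571/7 = -19571/7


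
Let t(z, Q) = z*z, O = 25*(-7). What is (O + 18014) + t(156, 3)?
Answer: 42175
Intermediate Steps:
O = -175
t(z, Q) = z²
(O + 18014) + t(156, 3) = (-175 + 18014) + 156² = 17839 + 24336 = 42175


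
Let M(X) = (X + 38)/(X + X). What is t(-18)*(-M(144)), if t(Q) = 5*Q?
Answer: 455/8 ≈ 56.875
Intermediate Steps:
M(X) = (38 + X)/(2*X) (M(X) = (38 + X)/((2*X)) = (38 + X)*(1/(2*X)) = (38 + X)/(2*X))
t(-18)*(-M(144)) = (5*(-18))*(-(38 + 144)/(2*144)) = -(-90)*(½)*(1/144)*182 = -(-90)*91/144 = -90*(-91/144) = 455/8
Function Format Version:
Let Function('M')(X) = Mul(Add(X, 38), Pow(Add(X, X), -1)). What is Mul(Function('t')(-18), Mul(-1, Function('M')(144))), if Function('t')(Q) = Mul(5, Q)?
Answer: Rational(455, 8) ≈ 56.875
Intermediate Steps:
Function('M')(X) = Mul(Rational(1, 2), Pow(X, -1), Add(38, X)) (Function('M')(X) = Mul(Add(38, X), Pow(Mul(2, X), -1)) = Mul(Add(38, X), Mul(Rational(1, 2), Pow(X, -1))) = Mul(Rational(1, 2), Pow(X, -1), Add(38, X)))
Mul(Function('t')(-18), Mul(-1, Function('M')(144))) = Mul(Mul(5, -18), Mul(-1, Mul(Rational(1, 2), Pow(144, -1), Add(38, 144)))) = Mul(-90, Mul(-1, Mul(Rational(1, 2), Rational(1, 144), 182))) = Mul(-90, Mul(-1, Rational(91, 144))) = Mul(-90, Rational(-91, 144)) = Rational(455, 8)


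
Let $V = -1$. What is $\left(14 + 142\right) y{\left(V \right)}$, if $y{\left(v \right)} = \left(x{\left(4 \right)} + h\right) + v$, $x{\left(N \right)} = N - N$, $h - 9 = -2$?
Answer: $936$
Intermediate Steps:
$h = 7$ ($h = 9 - 2 = 7$)
$x{\left(N \right)} = 0$
$y{\left(v \right)} = 7 + v$ ($y{\left(v \right)} = \left(0 + 7\right) + v = 7 + v$)
$\left(14 + 142\right) y{\left(V \right)} = \left(14 + 142\right) \left(7 - 1\right) = 156 \cdot 6 = 936$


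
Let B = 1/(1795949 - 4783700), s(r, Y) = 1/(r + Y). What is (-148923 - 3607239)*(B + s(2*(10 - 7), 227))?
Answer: -3740533861972/232048661 ≈ -16120.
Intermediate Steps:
s(r, Y) = 1/(Y + r)
B = -1/2987751 (B = 1/(-2987751) = -1/2987751 ≈ -3.3470e-7)
(-148923 - 3607239)*(B + s(2*(10 - 7), 227)) = (-148923 - 3607239)*(-1/2987751 + 1/(227 + 2*(10 - 7))) = -3756162*(-1/2987751 + 1/(227 + 2*3)) = -3756162*(-1/2987751 + 1/(227 + 6)) = -3756162*(-1/2987751 + 1/233) = -3756162*2987518/696145983 = -3740533861972/232048661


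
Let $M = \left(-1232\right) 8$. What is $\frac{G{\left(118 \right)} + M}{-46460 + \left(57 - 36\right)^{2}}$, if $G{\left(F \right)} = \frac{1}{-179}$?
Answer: $\frac{1764225}{8237401} \approx 0.21417$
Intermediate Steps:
$M = -9856$
$G{\left(F \right)} = - \frac{1}{179}$
$\frac{G{\left(118 \right)} + M}{-46460 + \left(57 - 36\right)^{2}} = \frac{- \frac{1}{179} - 9856}{-46460 + \left(57 - 36\right)^{2}} = - \frac{1764225}{179 \left(-46460 + 21^{2}\right)} = - \frac{1764225}{179 \left(-46460 + 441\right)} = - \frac{1764225}{179 \left(-46019\right)} = \left(- \frac{1764225}{179}\right) \left(- \frac{1}{46019}\right) = \frac{1764225}{8237401}$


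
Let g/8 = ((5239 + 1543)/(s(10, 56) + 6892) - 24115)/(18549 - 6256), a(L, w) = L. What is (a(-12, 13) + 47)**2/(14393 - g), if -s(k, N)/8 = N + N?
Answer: 22573328575/265511963867 ≈ 0.085018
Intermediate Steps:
s(k, N) = -16*N (s(k, N) = -8*(N + N) = -16*N)
g = -289173516/18427207 (g = 8*(((5239 + 1543)/(-16*56 + 6892) - 24115)/(18549 - 6256)) = 8*((6782/(-896 + 6892) - 24115)/12293) = 8*((6782/5996 - 24115)*(1/12293)) = 8*((6782*(1/5996) - 24115)*(1/12293)) = 8*((3391/2998 - 24115)*(1/12293)) = 8*(-72293379/2998*1/12293) = 8*(-72293379/36854414) = -289173516/18427207 ≈ -15.693)
(a(-12, 13) + 47)**2/(14393 - g) = (-12 + 47)**2/(14393 - 1*(-289173516/18427207)) = 35**2/(14393 + 289173516/18427207) = 1225/(265511963867/18427207) = 1225*(18427207/265511963867) = 22573328575/265511963867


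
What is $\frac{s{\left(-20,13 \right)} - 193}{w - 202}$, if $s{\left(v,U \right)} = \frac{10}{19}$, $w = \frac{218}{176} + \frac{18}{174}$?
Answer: $\frac{3110888}{3243167} \approx 0.95921$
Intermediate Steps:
$w = \frac{3425}{2552}$ ($w = 218 \cdot \frac{1}{176} + 18 \cdot \frac{1}{174} = \frac{109}{88} + \frac{3}{29} = \frac{3425}{2552} \approx 1.3421$)
$s{\left(v,U \right)} = \frac{10}{19}$ ($s{\left(v,U \right)} = 10 \cdot \frac{1}{19} = \frac{10}{19}$)
$\frac{s{\left(-20,13 \right)} - 193}{w - 202} = \frac{\frac{10}{19} - 193}{\frac{3425}{2552} - 202} = - \frac{3657}{19 \left(- \frac{512079}{2552}\right)} = \left(- \frac{3657}{19}\right) \left(- \frac{2552}{512079}\right) = \frac{3110888}{3243167}$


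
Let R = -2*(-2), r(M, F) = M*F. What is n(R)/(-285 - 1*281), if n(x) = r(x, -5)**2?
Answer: -200/283 ≈ -0.70671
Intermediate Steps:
r(M, F) = F*M
R = 4
n(x) = 25*x**2 (n(x) = (-5*x)**2 = 25*x**2)
n(R)/(-285 - 1*281) = (25*4**2)/(-285 - 1*281) = (25*16)/(-285 - 281) = 400/(-566) = 400*(-1/566) = -200/283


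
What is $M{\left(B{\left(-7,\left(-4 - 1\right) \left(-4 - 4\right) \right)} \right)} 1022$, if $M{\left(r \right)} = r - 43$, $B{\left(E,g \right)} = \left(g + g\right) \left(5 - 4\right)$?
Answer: $37814$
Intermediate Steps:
$B{\left(E,g \right)} = 2 g$ ($B{\left(E,g \right)} = 2 g 1 = 2 g$)
$M{\left(r \right)} = -43 + r$ ($M{\left(r \right)} = r - 43 = -43 + r$)
$M{\left(B{\left(-7,\left(-4 - 1\right) \left(-4 - 4\right) \right)} \right)} 1022 = \left(-43 + 2 \left(-4 - 1\right) \left(-4 - 4\right)\right) 1022 = \left(-43 + 2 \left(\left(-5\right) \left(-8\right)\right)\right) 1022 = \left(-43 + 2 \cdot 40\right) 1022 = \left(-43 + 80\right) 1022 = 37 \cdot 1022 = 37814$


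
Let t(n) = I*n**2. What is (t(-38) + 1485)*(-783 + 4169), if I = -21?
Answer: -97648854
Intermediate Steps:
t(n) = -21*n**2
(t(-38) + 1485)*(-783 + 4169) = (-21*(-38)**2 + 1485)*(-783 + 4169) = (-21*1444 + 1485)*3386 = (-30324 + 1485)*3386 = -28839*3386 = -97648854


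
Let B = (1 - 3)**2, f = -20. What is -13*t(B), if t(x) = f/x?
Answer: 65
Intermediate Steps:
B = 4 (B = (-2)**2 = 4)
t(x) = -20/x
-13*t(B) = -(-260)/4 = -13*(-5) = 65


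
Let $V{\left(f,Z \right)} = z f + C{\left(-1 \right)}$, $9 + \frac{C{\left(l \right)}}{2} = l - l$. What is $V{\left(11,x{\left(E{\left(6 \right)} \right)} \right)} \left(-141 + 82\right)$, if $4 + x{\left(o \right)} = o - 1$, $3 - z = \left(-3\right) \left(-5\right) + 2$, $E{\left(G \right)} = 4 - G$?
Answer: $10148$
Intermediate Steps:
$z = -14$ ($z = 3 - \left(\left(-3\right) \left(-5\right) + 2\right) = 3 - \left(15 + 2\right) = 3 - 17 = -14$)
$x{\left(o \right)} = -5 + o$ ($x{\left(o \right)} = -4 + \left(o - 1\right) = -4 + \left(-1 + o\right) = -5 + o$)
$C{\left(l \right)} = -18$ ($C{\left(l \right)} = -18 + 2 \left(l - l\right) = -18 + 2 \cdot 0 = -18 + 0 = -18$)
$V{\left(f,Z \right)} = -18 - 14 f$ ($V{\left(f,Z \right)} = - 14 f - 18 = -18 - 14 f$)
$V{\left(11,x{\left(E{\left(6 \right)} \right)} \right)} \left(-141 + 82\right) = \left(-18 - 154\right) \left(-141 + 82\right) = \left(-18 - 154\right) \left(-59\right) = \left(-172\right) \left(-59\right) = 10148$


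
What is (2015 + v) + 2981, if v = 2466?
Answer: 7462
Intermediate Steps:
(2015 + v) + 2981 = (2015 + 2466) + 2981 = 4481 + 2981 = 7462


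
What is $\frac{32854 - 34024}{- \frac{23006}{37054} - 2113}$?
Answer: $\frac{1204255}{2175503} \approx 0.55355$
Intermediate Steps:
$\frac{32854 - 34024}{- \frac{23006}{37054} - 2113} = - \frac{1170}{\left(-23006\right) \frac{1}{37054} - 2113} = - \frac{1170}{- \frac{11503}{18527} - 2113} = - \frac{1170}{- \frac{39159054}{18527}} = \left(-1170\right) \left(- \frac{18527}{39159054}\right) = \frac{1204255}{2175503}$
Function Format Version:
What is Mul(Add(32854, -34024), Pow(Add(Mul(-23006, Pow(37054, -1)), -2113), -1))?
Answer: Rational(1204255, 2175503) ≈ 0.55355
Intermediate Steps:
Mul(Add(32854, -34024), Pow(Add(Mul(-23006, Pow(37054, -1)), -2113), -1)) = Mul(-1170, Pow(Add(Mul(-23006, Rational(1, 37054)), -2113), -1)) = Mul(-1170, Pow(Add(Rational(-11503, 18527), -2113), -1)) = Mul(-1170, Pow(Rational(-39159054, 18527), -1)) = Mul(-1170, Rational(-18527, 39159054)) = Rational(1204255, 2175503)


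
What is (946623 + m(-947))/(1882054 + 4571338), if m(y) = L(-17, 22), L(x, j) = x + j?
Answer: 236657/1613348 ≈ 0.14669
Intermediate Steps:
L(x, j) = j + x
m(y) = 5 (m(y) = 22 - 17 = 5)
(946623 + m(-947))/(1882054 + 4571338) = (946623 + 5)/(1882054 + 4571338) = 946628/6453392 = 946628*(1/6453392) = 236657/1613348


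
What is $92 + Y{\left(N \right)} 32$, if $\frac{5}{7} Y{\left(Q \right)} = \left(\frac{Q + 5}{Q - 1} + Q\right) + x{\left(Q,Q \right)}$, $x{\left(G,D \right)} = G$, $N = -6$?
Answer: $- \frac{2196}{5} \approx -439.2$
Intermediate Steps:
$Y{\left(Q \right)} = \frac{14 Q}{5} + \frac{7 \left(5 + Q\right)}{5 \left(-1 + Q\right)}$ ($Y{\left(Q \right)} = \frac{7 \left(\left(\frac{Q + 5}{Q - 1} + Q\right) + Q\right)}{5} = \frac{7 \left(\left(\frac{5 + Q}{-1 + Q} + Q\right) + Q\right)}{5} = \frac{7 \left(\left(Q + \frac{5 + Q}{-1 + Q}\right) + Q\right)}{5} = \frac{7 \left(2 Q + \frac{5 + Q}{-1 + Q}\right)}{5} = \frac{14 Q}{5} + \frac{7 \left(5 + Q\right)}{5 \left(-1 + Q\right)}$)
$92 + Y{\left(N \right)} 32 = 92 + \frac{7 \left(5 - -6 + 2 \left(-6\right)^{2}\right)}{5 \left(-1 - 6\right)} 32 = 92 + \frac{7 \left(5 + 6 + 2 \cdot 36\right)}{5 \left(-7\right)} 32 = 92 + \frac{7}{5} \left(- \frac{1}{7}\right) \left(5 + 6 + 72\right) 32 = 92 + \frac{7}{5} \left(- \frac{1}{7}\right) 83 \cdot 32 = 92 - \frac{2656}{5} = - \frac{2196}{5}$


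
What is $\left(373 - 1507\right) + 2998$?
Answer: $1864$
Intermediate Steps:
$\left(373 - 1507\right) + 2998 = -1134 + 2998 = 1864$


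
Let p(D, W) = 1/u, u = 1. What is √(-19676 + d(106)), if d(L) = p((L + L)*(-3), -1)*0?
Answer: 2*I*√4919 ≈ 140.27*I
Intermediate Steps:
p(D, W) = 1 (p(D, W) = 1/1 = 1)
d(L) = 0 (d(L) = 1*0 = 0)
√(-19676 + d(106)) = √(-19676 + 0) = √(-19676) = 2*I*√4919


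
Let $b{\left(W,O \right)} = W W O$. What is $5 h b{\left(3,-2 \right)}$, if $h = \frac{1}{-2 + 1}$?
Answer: $90$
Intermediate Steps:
$b{\left(W,O \right)} = O W^{2}$ ($b{\left(W,O \right)} = W O W = O W^{2}$)
$h = -1$ ($h = \frac{1}{-1} = -1$)
$5 h b{\left(3,-2 \right)} = 5 \left(-1\right) \left(- 2 \cdot 3^{2}\right) = - 5 \left(\left(-2\right) 9\right) = \left(-5\right) \left(-18\right) = 90$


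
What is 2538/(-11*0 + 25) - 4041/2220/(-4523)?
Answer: 1698954087/16735100 ≈ 101.52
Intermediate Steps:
2538/(-11*0 + 25) - 4041/2220/(-4523) = 2538/(0 + 25) - 4041*1/2220*(-1/4523) = 2538/25 - 1347/740*(-1/4523) = 2538*(1/25) + 1347/3347020 = 2538/25 + 1347/3347020 = 1698954087/16735100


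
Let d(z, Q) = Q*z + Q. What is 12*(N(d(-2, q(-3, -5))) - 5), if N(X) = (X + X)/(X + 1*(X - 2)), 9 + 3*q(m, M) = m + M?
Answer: -318/7 ≈ -45.429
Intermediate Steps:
q(m, M) = -3 + M/3 + m/3 (q(m, M) = -3 + (m + M)/3 = -3 + (M + m)/3 = -3 + (M/3 + m/3) = -3 + M/3 + m/3)
d(z, Q) = Q + Q*z
N(X) = 2*X/(-2 + 2*X) (N(X) = (2*X)/(X + 1*(-2 + X)) = (2*X)/(X + (-2 + X)) = (2*X)/(-2 + 2*X) = 2*X/(-2 + 2*X))
12*(N(d(-2, q(-3, -5))) - 5) = 12*(((-3 + (⅓)*(-5) + (⅓)*(-3))*(1 - 2))/(-1 + (-3 + (⅓)*(-5) + (⅓)*(-3))*(1 - 2)) - 5) = 12*(((-3 - 5/3 - 1)*(-1))/(-1 + (-3 - 5/3 - 1)*(-1)) - 5) = 12*((-17/3*(-1))/(-1 - 17/3*(-1)) - 5) = 12*(17/(3*(-1 + 17/3)) - 5) = 12*(17/(3*(14/3)) - 5) = 12*((17/3)*(3/14) - 5) = 12*(17/14 - 5) = 12*(-53/14) = -318/7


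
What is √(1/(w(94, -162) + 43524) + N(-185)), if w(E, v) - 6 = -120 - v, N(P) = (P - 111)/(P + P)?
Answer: 7*√193732005/108930 ≈ 0.89444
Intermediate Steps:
N(P) = (-111 + P)/(2*P) (N(P) = (-111 + P)/((2*P)) = (-111 + P)*(1/(2*P)) = (-111 + P)/(2*P))
w(E, v) = -114 - v (w(E, v) = 6 + (-120 - v) = -114 - v)
√(1/(w(94, -162) + 43524) + N(-185)) = √(1/((-114 - 1*(-162)) + 43524) + (½)*(-111 - 185)/(-185)) = √(1/((-114 + 162) + 43524) + (½)*(-1/185)*(-296)) = √(1/(48 + 43524) + ⅘) = √(1/43572 + ⅘) = √(174293/217860) = 7*√193732005/108930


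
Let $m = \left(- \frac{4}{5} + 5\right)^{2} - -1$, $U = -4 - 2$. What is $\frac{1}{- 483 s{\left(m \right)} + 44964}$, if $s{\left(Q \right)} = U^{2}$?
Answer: $\frac{1}{27576} \approx 3.6263 \cdot 10^{-5}$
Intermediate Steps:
$U = -6$ ($U = -4 - 2 = -6$)
$m = \frac{466}{25}$ ($m = \left(\left(-4\right) \frac{1}{5} + 5\right)^{2} + 1 = \left(- \frac{4}{5} + 5\right)^{2} + 1 = \left(\frac{21}{5}\right)^{2} + 1 = \frac{441}{25} + 1 = \frac{466}{25} \approx 18.64$)
$s{\left(Q \right)} = 36$ ($s{\left(Q \right)} = \left(-6\right)^{2} = 36$)
$\frac{1}{- 483 s{\left(m \right)} + 44964} = \frac{1}{\left(-483\right) 36 + 44964} = \frac{1}{-17388 + 44964} = \frac{1}{27576}$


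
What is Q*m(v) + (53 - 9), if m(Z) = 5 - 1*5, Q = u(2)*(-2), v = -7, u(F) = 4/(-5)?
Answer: 44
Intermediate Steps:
u(F) = -4/5 (u(F) = 4*(-1/5) = -4/5)
Q = 8/5 (Q = -4/5*(-2) = 8/5 ≈ 1.6000)
m(Z) = 0 (m(Z) = 5 - 5 = 0)
Q*m(v) + (53 - 9) = (8/5)*0 + (53 - 9) = 0 + 44 = 44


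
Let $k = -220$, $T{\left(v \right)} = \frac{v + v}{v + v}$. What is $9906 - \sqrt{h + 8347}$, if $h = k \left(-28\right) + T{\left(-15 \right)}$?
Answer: $9906 - 6 \sqrt{403} \approx 9785.5$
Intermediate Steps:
$T{\left(v \right)} = 1$ ($T{\left(v \right)} = \frac{2 v}{2 v} = 2 v \frac{1}{2 v} = 1$)
$h = 6161$ ($h = \left(-220\right) \left(-28\right) + 1 = 6160 + 1 = 6161$)
$9906 - \sqrt{h + 8347} = 9906 - \sqrt{6161 + 8347} = 9906 - \sqrt{14508} = 9906 - 6 \sqrt{403}$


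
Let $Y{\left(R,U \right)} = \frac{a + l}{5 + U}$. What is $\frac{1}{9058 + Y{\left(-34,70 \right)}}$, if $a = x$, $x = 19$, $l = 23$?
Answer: $\frac{25}{226464} \approx 0.00011039$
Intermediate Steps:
$a = 19$
$Y{\left(R,U \right)} = \frac{42}{5 + U}$ ($Y{\left(R,U \right)} = \frac{19 + 23}{5 + U} = \frac{42}{5 + U}$)
$\frac{1}{9058 + Y{\left(-34,70 \right)}} = \frac{1}{9058 + \frac{42}{5 + 70}} = \frac{1}{9058 + \frac{42}{75}} = \frac{1}{9058 + 42 \cdot \frac{1}{75}} = \frac{1}{9058 + \frac{14}{25}} = \frac{1}{\frac{226464}{25}} = \frac{25}{226464}$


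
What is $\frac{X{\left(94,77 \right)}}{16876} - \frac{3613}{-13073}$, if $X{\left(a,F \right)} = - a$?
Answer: $\frac{29872063}{110309974} \approx 0.2708$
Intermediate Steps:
$\frac{X{\left(94,77 \right)}}{16876} - \frac{3613}{-13073} = \frac{\left(-1\right) 94}{16876} - \frac{3613}{-13073} = \left(-94\right) \frac{1}{16876} - - \frac{3613}{13073} = - \frac{47}{8438} + \frac{3613}{13073} = \frac{29872063}{110309974}$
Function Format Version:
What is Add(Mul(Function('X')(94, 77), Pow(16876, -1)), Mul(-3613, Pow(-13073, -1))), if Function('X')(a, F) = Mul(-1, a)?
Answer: Rational(29872063, 110309974) ≈ 0.27080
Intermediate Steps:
Add(Mul(Function('X')(94, 77), Pow(16876, -1)), Mul(-3613, Pow(-13073, -1))) = Add(Mul(Mul(-1, 94), Pow(16876, -1)), Mul(-3613, Pow(-13073, -1))) = Add(Mul(-94, Rational(1, 16876)), Mul(-3613, Rational(-1, 13073))) = Add(Rational(-47, 8438), Rational(3613, 13073)) = Rational(29872063, 110309974)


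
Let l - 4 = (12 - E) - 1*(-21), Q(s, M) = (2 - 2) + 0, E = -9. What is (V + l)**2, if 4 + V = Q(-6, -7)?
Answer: 1764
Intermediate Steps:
Q(s, M) = 0 (Q(s, M) = 0 + 0 = 0)
l = 46 (l = 4 + ((12 - 1*(-9)) - 1*(-21)) = 4 + ((12 + 9) + 21) = 4 + (21 + 21) = 4 + 42 = 46)
V = -4 (V = -4 + 0 = -4)
(V + l)**2 = (-4 + 46)**2 = 42**2 = 1764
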